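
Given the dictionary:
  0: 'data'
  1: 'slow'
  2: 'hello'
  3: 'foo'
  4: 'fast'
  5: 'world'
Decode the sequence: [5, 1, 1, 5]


Look up each index in the dictionary:
  5 -> 'world'
  1 -> 'slow'
  1 -> 'slow'
  5 -> 'world'

Decoded: "world slow slow world"


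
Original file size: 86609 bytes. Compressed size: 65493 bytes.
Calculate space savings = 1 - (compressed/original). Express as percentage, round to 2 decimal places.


ratio = compressed/original = 65493/86609 = 0.756192
savings = 1 - ratio = 1 - 0.756192 = 0.243808
as a percentage: 0.243808 * 100 = 24.38%

Space savings = 1 - 65493/86609 = 24.38%


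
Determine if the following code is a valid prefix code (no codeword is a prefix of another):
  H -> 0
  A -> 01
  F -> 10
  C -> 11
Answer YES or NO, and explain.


Checking each pair (does one codeword prefix another?):
  H='0' vs A='01': prefix -- VIOLATION

NO -- this is NOT a valid prefix code. H (0) is a prefix of A (01).


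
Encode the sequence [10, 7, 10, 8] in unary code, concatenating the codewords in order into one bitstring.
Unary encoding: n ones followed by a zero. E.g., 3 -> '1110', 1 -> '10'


Encode each number as n ones followed by a terminating 0:
  10 -> 11111111110 (11 bits)
  7 -> 11111110 (8 bits)
  10 -> 11111111110 (11 bits)
  8 -> 111111110 (9 bits)
Total length = 11 + 8 + 11 + 9 = 39 bits.

Unary([10, 7, 10, 8]) = 111111111101111111011111111110111111110 (39 bits)


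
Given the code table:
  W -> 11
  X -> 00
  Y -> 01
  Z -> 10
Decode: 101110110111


Decoding:
10 -> Z
11 -> W
10 -> Z
11 -> W
01 -> Y
11 -> W


Result: ZWZWYW


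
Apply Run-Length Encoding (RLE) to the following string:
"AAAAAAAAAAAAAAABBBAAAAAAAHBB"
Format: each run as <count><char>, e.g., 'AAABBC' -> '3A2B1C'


Scanning runs left to right:
  i=0: run of 'A' x 15 -> '15A'
  i=15: run of 'B' x 3 -> '3B'
  i=18: run of 'A' x 7 -> '7A'
  i=25: run of 'H' x 1 -> '1H'
  i=26: run of 'B' x 2 -> '2B'

RLE = 15A3B7A1H2B


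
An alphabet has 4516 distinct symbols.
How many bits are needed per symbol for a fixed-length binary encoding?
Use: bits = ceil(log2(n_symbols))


log2(4516) = 12.1408
Bracket: 2^12 = 4096 < 4516 <= 2^13 = 8192
So ceil(log2(4516)) = 13

bits = ceil(log2(4516)) = ceil(12.1408) = 13 bits


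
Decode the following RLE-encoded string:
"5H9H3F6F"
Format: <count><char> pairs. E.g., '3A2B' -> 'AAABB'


Expanding each <count><char> pair:
  5H -> 'HHHHH'
  9H -> 'HHHHHHHHH'
  3F -> 'FFF'
  6F -> 'FFFFFF'

Decoded = HHHHHHHHHHHHHHFFFFFFFFF


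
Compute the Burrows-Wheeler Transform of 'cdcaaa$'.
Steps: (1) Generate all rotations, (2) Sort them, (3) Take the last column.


Rotations (sorted):
  0: $cdcaaa -> last char: a
  1: a$cdcaa -> last char: a
  2: aa$cdca -> last char: a
  3: aaa$cdc -> last char: c
  4: caaa$cd -> last char: d
  5: cdcaaa$ -> last char: $
  6: dcaaa$c -> last char: c


BWT = aaacd$c


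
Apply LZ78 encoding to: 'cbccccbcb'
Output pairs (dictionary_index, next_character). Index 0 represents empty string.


LZ78 encoding steps:
Dictionary: {0: ''}
Step 1: w='' (idx 0), next='c' -> output (0, 'c'), add 'c' as idx 1
Step 2: w='' (idx 0), next='b' -> output (0, 'b'), add 'b' as idx 2
Step 3: w='c' (idx 1), next='c' -> output (1, 'c'), add 'cc' as idx 3
Step 4: w='cc' (idx 3), next='b' -> output (3, 'b'), add 'ccb' as idx 4
Step 5: w='c' (idx 1), next='b' -> output (1, 'b'), add 'cb' as idx 5


Encoded: [(0, 'c'), (0, 'b'), (1, 'c'), (3, 'b'), (1, 'b')]


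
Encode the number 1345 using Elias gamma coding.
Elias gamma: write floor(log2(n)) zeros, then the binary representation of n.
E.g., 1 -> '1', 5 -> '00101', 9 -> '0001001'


num_bits = floor(log2(1345)) + 1 = 11
leading_zeros = num_bits - 1 = 10
binary(1345) = 10101000001

Elias gamma(1345) = '0000000000' + '10101000001' = 000000000010101000001 (21 bits)


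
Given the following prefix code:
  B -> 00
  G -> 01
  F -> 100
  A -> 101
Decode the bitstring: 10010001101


Decoding step by step:
Bits 100 -> F
Bits 100 -> F
Bits 01 -> G
Bits 101 -> A


Decoded message: FFGA


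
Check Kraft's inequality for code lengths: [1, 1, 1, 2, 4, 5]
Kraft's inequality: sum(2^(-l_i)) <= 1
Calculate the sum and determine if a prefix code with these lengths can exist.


Sum = 2^(-1) + 2^(-1) + 2^(-1) + 2^(-2) + 2^(-4) + 2^(-5)
    = 0.5 + 0.5 + 0.5 + 0.25 + 0.0625 + 0.03125
    = 59/32 = 1.84375
Since 1.84375 > 1, Kraft's inequality is NOT satisfied.
A prefix code with these lengths CANNOT exist.

Kraft sum = 1.84375. Not satisfied.


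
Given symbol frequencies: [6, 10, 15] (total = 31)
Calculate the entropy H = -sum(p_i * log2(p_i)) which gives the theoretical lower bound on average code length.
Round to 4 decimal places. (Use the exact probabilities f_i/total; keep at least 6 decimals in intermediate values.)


Per-symbol terms -p_i * log2(p_i) with p_i = f_i/31:
  p = 6/31 = 0.193548: log2(p) = -2.369234, -p*log2(p) = 0.458561
  p = 10/31 = 0.322581: log2(p) = -1.632268, -p*log2(p) = 0.526538
  p = 15/31 = 0.483871: log2(p) = -1.047306, -p*log2(p) = 0.506761
H = 0.458561 + 0.526538 + 0.506761 = 1.491860

H = 1.4919 bits/symbol


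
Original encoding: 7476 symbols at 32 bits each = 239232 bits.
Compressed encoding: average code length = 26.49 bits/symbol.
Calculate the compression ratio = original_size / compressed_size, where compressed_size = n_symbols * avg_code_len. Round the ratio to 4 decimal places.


original_size = n_symbols * orig_bits = 7476 * 32 = 239232 bits
compressed_size = n_symbols * avg_code_len = 7476 * 26.49 = 198039.24 bits
ratio = original_size / compressed_size = 239232 / 198039.24 = 1.208

Compression ratio = 1.208


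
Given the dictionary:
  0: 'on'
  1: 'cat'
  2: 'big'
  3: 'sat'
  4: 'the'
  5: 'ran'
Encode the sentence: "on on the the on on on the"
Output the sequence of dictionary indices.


Look up each word in the dictionary:
  'on' -> 0
  'on' -> 0
  'the' -> 4
  'the' -> 4
  'on' -> 0
  'on' -> 0
  'on' -> 0
  'the' -> 4

Encoded: [0, 0, 4, 4, 0, 0, 0, 4]


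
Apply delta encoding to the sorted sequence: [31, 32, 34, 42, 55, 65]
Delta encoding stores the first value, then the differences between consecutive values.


First value: 31
Deltas:
  32 - 31 = 1
  34 - 32 = 2
  42 - 34 = 8
  55 - 42 = 13
  65 - 55 = 10


Delta encoded: [31, 1, 2, 8, 13, 10]


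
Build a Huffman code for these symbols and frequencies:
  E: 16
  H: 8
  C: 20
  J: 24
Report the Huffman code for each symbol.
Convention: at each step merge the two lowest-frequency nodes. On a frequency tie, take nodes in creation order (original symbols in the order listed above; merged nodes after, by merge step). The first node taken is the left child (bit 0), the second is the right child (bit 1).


Huffman tree construction:
Step 1: Merge H(8) + E(16) = 24
Step 2: Merge C(20) + J(24) = 44
Step 3: Merge (H+E)(24) + (C+J)(44) = 68
Read each symbol's code off the tree from the root (left child = 0, right child = 1).

Codes:
  E: 01 (length 2)
  H: 00 (length 2)
  C: 10 (length 2)
  J: 11 (length 2)
Average code length: 136/68 = 2.0000 bits/symbol


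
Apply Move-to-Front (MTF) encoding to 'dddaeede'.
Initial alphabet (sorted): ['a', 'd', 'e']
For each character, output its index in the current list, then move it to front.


MTF encoding:
'd': index 1 in ['a', 'd', 'e'] -> ['d', 'a', 'e']
'd': index 0 in ['d', 'a', 'e'] -> ['d', 'a', 'e']
'd': index 0 in ['d', 'a', 'e'] -> ['d', 'a', 'e']
'a': index 1 in ['d', 'a', 'e'] -> ['a', 'd', 'e']
'e': index 2 in ['a', 'd', 'e'] -> ['e', 'a', 'd']
'e': index 0 in ['e', 'a', 'd'] -> ['e', 'a', 'd']
'd': index 2 in ['e', 'a', 'd'] -> ['d', 'e', 'a']
'e': index 1 in ['d', 'e', 'a'] -> ['e', 'd', 'a']


Output: [1, 0, 0, 1, 2, 0, 2, 1]


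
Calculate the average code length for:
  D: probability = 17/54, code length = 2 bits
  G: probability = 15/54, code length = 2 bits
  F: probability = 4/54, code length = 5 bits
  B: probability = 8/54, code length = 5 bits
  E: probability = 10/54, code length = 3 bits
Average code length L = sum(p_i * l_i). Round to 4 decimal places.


Weighted contributions p_i * l_i:
  D: (17/54) * 2 = 34/54
  G: (15/54) * 2 = 30/54
  F: (4/54) * 5 = 20/54
  B: (8/54) * 5 = 40/54
  E: (10/54) * 3 = 30/54
Sum = (34 + 30 + 20 + 40 + 30)/54 = 154/54

L = 154/54 = 2.8519 bits/symbol


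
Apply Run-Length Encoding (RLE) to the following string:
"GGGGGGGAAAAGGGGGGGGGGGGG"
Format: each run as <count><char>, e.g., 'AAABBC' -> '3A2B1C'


Scanning runs left to right:
  i=0: run of 'G' x 7 -> '7G'
  i=7: run of 'A' x 4 -> '4A'
  i=11: run of 'G' x 13 -> '13G'

RLE = 7G4A13G


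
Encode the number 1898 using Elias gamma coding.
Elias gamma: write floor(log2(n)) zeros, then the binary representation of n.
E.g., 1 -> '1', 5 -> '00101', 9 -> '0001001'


num_bits = floor(log2(1898)) + 1 = 11
leading_zeros = num_bits - 1 = 10
binary(1898) = 11101101010

Elias gamma(1898) = '0000000000' + '11101101010' = 000000000011101101010 (21 bits)


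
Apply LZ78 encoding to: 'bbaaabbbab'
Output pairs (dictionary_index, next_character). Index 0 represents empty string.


LZ78 encoding steps:
Dictionary: {0: ''}
Step 1: w='' (idx 0), next='b' -> output (0, 'b'), add 'b' as idx 1
Step 2: w='b' (idx 1), next='a' -> output (1, 'a'), add 'ba' as idx 2
Step 3: w='' (idx 0), next='a' -> output (0, 'a'), add 'a' as idx 3
Step 4: w='a' (idx 3), next='b' -> output (3, 'b'), add 'ab' as idx 4
Step 5: w='b' (idx 1), next='b' -> output (1, 'b'), add 'bb' as idx 5
Step 6: w='ab' (idx 4), end of input -> output (4, '')


Encoded: [(0, 'b'), (1, 'a'), (0, 'a'), (3, 'b'), (1, 'b'), (4, '')]


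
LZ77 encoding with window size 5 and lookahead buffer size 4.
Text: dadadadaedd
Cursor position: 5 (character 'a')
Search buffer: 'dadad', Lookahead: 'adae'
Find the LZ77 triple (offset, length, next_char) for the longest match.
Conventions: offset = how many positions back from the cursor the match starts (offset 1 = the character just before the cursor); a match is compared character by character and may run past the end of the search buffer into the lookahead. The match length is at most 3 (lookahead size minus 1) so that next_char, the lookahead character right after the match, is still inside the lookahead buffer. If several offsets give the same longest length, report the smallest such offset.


Try each offset into the search buffer:
  offset=1 (pos 4, char 'd'): match length 0
  offset=2 (pos 3, char 'a'): match length 3
  offset=3 (pos 2, char 'd'): match length 0
  offset=4 (pos 1, char 'a'): match length 3
  offset=5 (pos 0, char 'd'): match length 0
Longest match has length 3, found at offsets 2, 4; take the smallest, offset 2.
next_char = character at position 5 + 3 = 8 -> 'e'

Best match: offset=2, length=3 (matching 'ada' starting at position 3)
LZ77 triple: (2, 3, 'e')


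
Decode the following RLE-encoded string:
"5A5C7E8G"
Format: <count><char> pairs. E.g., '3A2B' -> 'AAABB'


Expanding each <count><char> pair:
  5A -> 'AAAAA'
  5C -> 'CCCCC'
  7E -> 'EEEEEEE'
  8G -> 'GGGGGGGG'

Decoded = AAAAACCCCCEEEEEEEGGGGGGGG


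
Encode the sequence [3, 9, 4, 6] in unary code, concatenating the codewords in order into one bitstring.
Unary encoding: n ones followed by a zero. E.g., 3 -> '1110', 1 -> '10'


Encode each number as n ones followed by a terminating 0:
  3 -> 1110 (4 bits)
  9 -> 1111111110 (10 bits)
  4 -> 11110 (5 bits)
  6 -> 1111110 (7 bits)
Total length = 4 + 10 + 5 + 7 = 26 bits.

Unary([3, 9, 4, 6]) = 11101111111110111101111110 (26 bits)


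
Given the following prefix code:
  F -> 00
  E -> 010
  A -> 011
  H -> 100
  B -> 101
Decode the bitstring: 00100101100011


Decoding step by step:
Bits 00 -> F
Bits 100 -> H
Bits 101 -> B
Bits 100 -> H
Bits 011 -> A


Decoded message: FHBHA


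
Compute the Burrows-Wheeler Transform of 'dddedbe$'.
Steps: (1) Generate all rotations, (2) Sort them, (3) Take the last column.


Rotations (sorted):
  0: $dddedbe -> last char: e
  1: be$ddded -> last char: d
  2: dbe$ddde -> last char: e
  3: dddedbe$ -> last char: $
  4: ddedbe$d -> last char: d
  5: dedbe$dd -> last char: d
  6: e$dddedb -> last char: b
  7: edbe$ddd -> last char: d


BWT = ede$ddbd


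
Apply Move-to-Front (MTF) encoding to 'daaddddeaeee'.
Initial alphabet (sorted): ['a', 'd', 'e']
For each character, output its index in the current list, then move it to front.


MTF encoding:
'd': index 1 in ['a', 'd', 'e'] -> ['d', 'a', 'e']
'a': index 1 in ['d', 'a', 'e'] -> ['a', 'd', 'e']
'a': index 0 in ['a', 'd', 'e'] -> ['a', 'd', 'e']
'd': index 1 in ['a', 'd', 'e'] -> ['d', 'a', 'e']
'd': index 0 in ['d', 'a', 'e'] -> ['d', 'a', 'e']
'd': index 0 in ['d', 'a', 'e'] -> ['d', 'a', 'e']
'd': index 0 in ['d', 'a', 'e'] -> ['d', 'a', 'e']
'e': index 2 in ['d', 'a', 'e'] -> ['e', 'd', 'a']
'a': index 2 in ['e', 'd', 'a'] -> ['a', 'e', 'd']
'e': index 1 in ['a', 'e', 'd'] -> ['e', 'a', 'd']
'e': index 0 in ['e', 'a', 'd'] -> ['e', 'a', 'd']
'e': index 0 in ['e', 'a', 'd'] -> ['e', 'a', 'd']


Output: [1, 1, 0, 1, 0, 0, 0, 2, 2, 1, 0, 0]


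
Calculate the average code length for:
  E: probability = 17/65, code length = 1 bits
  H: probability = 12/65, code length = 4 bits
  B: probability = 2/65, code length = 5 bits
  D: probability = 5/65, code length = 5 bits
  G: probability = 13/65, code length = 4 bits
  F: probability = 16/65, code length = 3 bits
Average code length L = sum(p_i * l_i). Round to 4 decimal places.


Weighted contributions p_i * l_i:
  E: (17/65) * 1 = 17/65
  H: (12/65) * 4 = 48/65
  B: (2/65) * 5 = 10/65
  D: (5/65) * 5 = 25/65
  G: (13/65) * 4 = 52/65
  F: (16/65) * 3 = 48/65
Sum = (17 + 48 + 10 + 25 + 52 + 48)/65 = 200/65

L = 200/65 = 3.0769 bits/symbol


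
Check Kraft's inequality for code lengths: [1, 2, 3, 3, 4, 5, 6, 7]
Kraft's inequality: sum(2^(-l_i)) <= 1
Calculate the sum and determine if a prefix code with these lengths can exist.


Sum = 2^(-1) + 2^(-2) + 2^(-3) + 2^(-3) + 2^(-4) + 2^(-5) + 2^(-6) + 2^(-7)
    = 0.5 + 0.25 + 0.125 + 0.125 + 0.0625 + 0.03125 + 0.015625 + 0.0078125
    = 143/128 = 1.1171875
Since 1.1171875 > 1, Kraft's inequality is NOT satisfied.
A prefix code with these lengths CANNOT exist.

Kraft sum = 1.1171875. Not satisfied.


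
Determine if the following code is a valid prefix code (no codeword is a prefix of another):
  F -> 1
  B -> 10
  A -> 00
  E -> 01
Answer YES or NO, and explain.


Checking each pair (does one codeword prefix another?):
  F='1' vs B='10': prefix -- VIOLATION

NO -- this is NOT a valid prefix code. F (1) is a prefix of B (10).


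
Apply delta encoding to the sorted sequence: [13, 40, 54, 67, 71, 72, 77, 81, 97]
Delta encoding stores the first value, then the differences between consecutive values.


First value: 13
Deltas:
  40 - 13 = 27
  54 - 40 = 14
  67 - 54 = 13
  71 - 67 = 4
  72 - 71 = 1
  77 - 72 = 5
  81 - 77 = 4
  97 - 81 = 16


Delta encoded: [13, 27, 14, 13, 4, 1, 5, 4, 16]


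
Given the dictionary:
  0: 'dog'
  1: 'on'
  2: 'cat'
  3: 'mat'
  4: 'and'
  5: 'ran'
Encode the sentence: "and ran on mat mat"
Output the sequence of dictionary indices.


Look up each word in the dictionary:
  'and' -> 4
  'ran' -> 5
  'on' -> 1
  'mat' -> 3
  'mat' -> 3

Encoded: [4, 5, 1, 3, 3]


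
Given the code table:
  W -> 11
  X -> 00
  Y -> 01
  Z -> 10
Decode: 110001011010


Decoding:
11 -> W
00 -> X
01 -> Y
01 -> Y
10 -> Z
10 -> Z


Result: WXYYZZ


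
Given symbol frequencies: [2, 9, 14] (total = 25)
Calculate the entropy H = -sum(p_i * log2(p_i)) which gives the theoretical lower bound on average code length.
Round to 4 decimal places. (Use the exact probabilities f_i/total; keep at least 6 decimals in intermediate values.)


Per-symbol terms -p_i * log2(p_i) with p_i = f_i/25:
  p = 2/25 = 0.080000: log2(p) = -3.643856, -p*log2(p) = 0.291508
  p = 9/25 = 0.360000: log2(p) = -1.473931, -p*log2(p) = 0.530615
  p = 14/25 = 0.560000: log2(p) = -0.836501, -p*log2(p) = 0.468441
H = 0.291508 + 0.530615 + 0.468441 = 1.290564

H = 1.2906 bits/symbol


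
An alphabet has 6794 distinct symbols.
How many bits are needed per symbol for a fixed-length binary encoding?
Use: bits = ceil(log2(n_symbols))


log2(6794) = 12.73
Bracket: 2^12 = 4096 < 6794 <= 2^13 = 8192
So ceil(log2(6794)) = 13

bits = ceil(log2(6794)) = ceil(12.73) = 13 bits


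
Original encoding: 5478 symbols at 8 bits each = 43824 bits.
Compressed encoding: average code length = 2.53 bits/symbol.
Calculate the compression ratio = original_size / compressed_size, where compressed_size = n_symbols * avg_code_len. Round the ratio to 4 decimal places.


original_size = n_symbols * orig_bits = 5478 * 8 = 43824 bits
compressed_size = n_symbols * avg_code_len = 5478 * 2.53 = 13859.34 bits
ratio = original_size / compressed_size = 43824 / 13859.34 = 3.1621

Compression ratio = 3.1621


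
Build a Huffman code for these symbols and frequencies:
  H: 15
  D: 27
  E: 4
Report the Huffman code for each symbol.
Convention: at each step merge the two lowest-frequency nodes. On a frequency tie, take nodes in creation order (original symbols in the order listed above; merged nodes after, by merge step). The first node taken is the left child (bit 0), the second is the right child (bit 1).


Huffman tree construction:
Step 1: Merge E(4) + H(15) = 19
Step 2: Merge (E+H)(19) + D(27) = 46
Read each symbol's code off the tree from the root (left child = 0, right child = 1).

Codes:
  H: 01 (length 2)
  D: 1 (length 1)
  E: 00 (length 2)
Average code length: 65/46 = 1.4130 bits/symbol


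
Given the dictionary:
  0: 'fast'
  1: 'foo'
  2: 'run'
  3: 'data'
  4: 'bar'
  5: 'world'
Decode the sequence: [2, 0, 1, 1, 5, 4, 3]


Look up each index in the dictionary:
  2 -> 'run'
  0 -> 'fast'
  1 -> 'foo'
  1 -> 'foo'
  5 -> 'world'
  4 -> 'bar'
  3 -> 'data'

Decoded: "run fast foo foo world bar data"


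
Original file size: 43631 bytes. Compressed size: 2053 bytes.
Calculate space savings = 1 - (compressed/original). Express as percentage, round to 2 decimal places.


ratio = compressed/original = 2053/43631 = 0.047054
savings = 1 - ratio = 1 - 0.047054 = 0.952946
as a percentage: 0.952946 * 100 = 95.29%

Space savings = 1 - 2053/43631 = 95.29%


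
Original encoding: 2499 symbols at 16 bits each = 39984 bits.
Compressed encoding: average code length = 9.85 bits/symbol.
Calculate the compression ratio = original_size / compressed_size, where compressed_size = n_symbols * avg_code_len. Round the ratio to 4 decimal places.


original_size = n_symbols * orig_bits = 2499 * 16 = 39984 bits
compressed_size = n_symbols * avg_code_len = 2499 * 9.85 = 24615.15 bits
ratio = original_size / compressed_size = 39984 / 24615.15 = 1.6244

Compression ratio = 1.6244


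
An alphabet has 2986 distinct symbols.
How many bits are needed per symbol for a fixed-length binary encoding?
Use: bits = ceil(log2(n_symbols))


log2(2986) = 11.544
Bracket: 2^11 = 2048 < 2986 <= 2^12 = 4096
So ceil(log2(2986)) = 12

bits = ceil(log2(2986)) = ceil(11.544) = 12 bits


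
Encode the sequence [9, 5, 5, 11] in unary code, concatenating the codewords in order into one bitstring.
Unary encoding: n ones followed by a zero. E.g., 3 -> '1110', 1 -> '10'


Encode each number as n ones followed by a terminating 0:
  9 -> 1111111110 (10 bits)
  5 -> 111110 (6 bits)
  5 -> 111110 (6 bits)
  11 -> 111111111110 (12 bits)
Total length = 10 + 6 + 6 + 12 = 34 bits.

Unary([9, 5, 5, 11]) = 1111111110111110111110111111111110 (34 bits)


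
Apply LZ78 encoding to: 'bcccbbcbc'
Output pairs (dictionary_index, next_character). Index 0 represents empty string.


LZ78 encoding steps:
Dictionary: {0: ''}
Step 1: w='' (idx 0), next='b' -> output (0, 'b'), add 'b' as idx 1
Step 2: w='' (idx 0), next='c' -> output (0, 'c'), add 'c' as idx 2
Step 3: w='c' (idx 2), next='c' -> output (2, 'c'), add 'cc' as idx 3
Step 4: w='b' (idx 1), next='b' -> output (1, 'b'), add 'bb' as idx 4
Step 5: w='c' (idx 2), next='b' -> output (2, 'b'), add 'cb' as idx 5
Step 6: w='c' (idx 2), end of input -> output (2, '')


Encoded: [(0, 'b'), (0, 'c'), (2, 'c'), (1, 'b'), (2, 'b'), (2, '')]


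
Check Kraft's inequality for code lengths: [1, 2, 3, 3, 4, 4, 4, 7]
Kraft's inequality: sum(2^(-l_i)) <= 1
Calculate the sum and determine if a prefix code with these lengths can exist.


Sum = 2^(-1) + 2^(-2) + 2^(-3) + 2^(-3) + 2^(-4) + 2^(-4) + 2^(-4) + 2^(-7)
    = 0.5 + 0.25 + 0.125 + 0.125 + 0.0625 + 0.0625 + 0.0625 + 0.0078125
    = 153/128 = 1.1953125
Since 1.1953125 > 1, Kraft's inequality is NOT satisfied.
A prefix code with these lengths CANNOT exist.

Kraft sum = 1.1953125. Not satisfied.


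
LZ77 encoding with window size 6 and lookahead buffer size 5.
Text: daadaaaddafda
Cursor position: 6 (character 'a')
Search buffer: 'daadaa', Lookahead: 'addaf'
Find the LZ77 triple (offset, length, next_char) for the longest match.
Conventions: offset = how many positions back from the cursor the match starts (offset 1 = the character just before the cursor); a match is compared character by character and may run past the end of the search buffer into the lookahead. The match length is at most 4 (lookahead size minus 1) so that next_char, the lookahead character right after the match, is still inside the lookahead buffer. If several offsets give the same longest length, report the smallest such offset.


Try each offset into the search buffer:
  offset=1 (pos 5, char 'a'): match length 1
  offset=2 (pos 4, char 'a'): match length 1
  offset=3 (pos 3, char 'd'): match length 0
  offset=4 (pos 2, char 'a'): match length 2
  offset=5 (pos 1, char 'a'): match length 1
  offset=6 (pos 0, char 'd'): match length 0
Longest match has length 2 at offset 4.
next_char = character at position 6 + 2 = 8 -> 'd'

Best match: offset=4, length=2 (matching 'ad' starting at position 2)
LZ77 triple: (4, 2, 'd')


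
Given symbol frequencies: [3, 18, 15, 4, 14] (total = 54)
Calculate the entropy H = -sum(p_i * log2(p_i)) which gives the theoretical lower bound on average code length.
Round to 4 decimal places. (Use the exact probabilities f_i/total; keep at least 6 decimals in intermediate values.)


Per-symbol terms -p_i * log2(p_i) with p_i = f_i/54:
  p = 3/54 = 0.055556: log2(p) = -4.169925, -p*log2(p) = 0.231663
  p = 18/54 = 0.333333: log2(p) = -1.584963, -p*log2(p) = 0.528321
  p = 15/54 = 0.277778: log2(p) = -1.847997, -p*log2(p) = 0.513332
  p = 4/54 = 0.074074: log2(p) = -3.754888, -p*log2(p) = 0.278140
  p = 14/54 = 0.259259: log2(p) = -1.947533, -p*log2(p) = 0.504916
H = 0.231663 + 0.528321 + 0.513332 + 0.278140 + 0.504916 = 2.056372

H = 2.0564 bits/symbol


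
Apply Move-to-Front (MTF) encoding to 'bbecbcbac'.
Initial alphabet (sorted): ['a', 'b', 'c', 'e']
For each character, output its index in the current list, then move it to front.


MTF encoding:
'b': index 1 in ['a', 'b', 'c', 'e'] -> ['b', 'a', 'c', 'e']
'b': index 0 in ['b', 'a', 'c', 'e'] -> ['b', 'a', 'c', 'e']
'e': index 3 in ['b', 'a', 'c', 'e'] -> ['e', 'b', 'a', 'c']
'c': index 3 in ['e', 'b', 'a', 'c'] -> ['c', 'e', 'b', 'a']
'b': index 2 in ['c', 'e', 'b', 'a'] -> ['b', 'c', 'e', 'a']
'c': index 1 in ['b', 'c', 'e', 'a'] -> ['c', 'b', 'e', 'a']
'b': index 1 in ['c', 'b', 'e', 'a'] -> ['b', 'c', 'e', 'a']
'a': index 3 in ['b', 'c', 'e', 'a'] -> ['a', 'b', 'c', 'e']
'c': index 2 in ['a', 'b', 'c', 'e'] -> ['c', 'a', 'b', 'e']


Output: [1, 0, 3, 3, 2, 1, 1, 3, 2]


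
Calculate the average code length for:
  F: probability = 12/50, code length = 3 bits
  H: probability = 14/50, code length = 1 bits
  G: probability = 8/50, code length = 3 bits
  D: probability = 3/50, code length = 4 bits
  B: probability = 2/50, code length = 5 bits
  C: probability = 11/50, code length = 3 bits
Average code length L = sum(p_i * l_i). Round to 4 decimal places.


Weighted contributions p_i * l_i:
  F: (12/50) * 3 = 36/50
  H: (14/50) * 1 = 14/50
  G: (8/50) * 3 = 24/50
  D: (3/50) * 4 = 12/50
  B: (2/50) * 5 = 10/50
  C: (11/50) * 3 = 33/50
Sum = (36 + 14 + 24 + 12 + 10 + 33)/50 = 129/50

L = 129/50 = 2.5800 bits/symbol


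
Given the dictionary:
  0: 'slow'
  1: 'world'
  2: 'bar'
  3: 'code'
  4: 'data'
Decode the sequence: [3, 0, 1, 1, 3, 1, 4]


Look up each index in the dictionary:
  3 -> 'code'
  0 -> 'slow'
  1 -> 'world'
  1 -> 'world'
  3 -> 'code'
  1 -> 'world'
  4 -> 'data'

Decoded: "code slow world world code world data"


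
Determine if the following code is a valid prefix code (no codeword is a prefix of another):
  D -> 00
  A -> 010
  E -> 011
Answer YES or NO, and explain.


Checking each pair (does one codeword prefix another?):
  D='00' vs A='010': no prefix
  D='00' vs E='011': no prefix
  A='010' vs D='00': no prefix
  A='010' vs E='011': no prefix
  E='011' vs D='00': no prefix
  E='011' vs A='010': no prefix
No violation found over all pairs.

YES -- this is a valid prefix code. No codeword is a prefix of any other codeword.


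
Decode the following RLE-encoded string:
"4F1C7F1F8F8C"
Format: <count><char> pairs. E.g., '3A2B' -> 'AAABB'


Expanding each <count><char> pair:
  4F -> 'FFFF'
  1C -> 'C'
  7F -> 'FFFFFFF'
  1F -> 'F'
  8F -> 'FFFFFFFF'
  8C -> 'CCCCCCCC'

Decoded = FFFFCFFFFFFFFFFFFFFFFCCCCCCCC


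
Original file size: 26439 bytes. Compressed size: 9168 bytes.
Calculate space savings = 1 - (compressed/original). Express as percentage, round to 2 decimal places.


ratio = compressed/original = 9168/26439 = 0.34676
savings = 1 - ratio = 1 - 0.34676 = 0.65324
as a percentage: 0.65324 * 100 = 65.32%

Space savings = 1 - 9168/26439 = 65.32%


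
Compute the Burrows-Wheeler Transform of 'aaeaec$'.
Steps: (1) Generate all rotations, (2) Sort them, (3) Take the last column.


Rotations (sorted):
  0: $aaeaec -> last char: c
  1: aaeaec$ -> last char: $
  2: aeaec$a -> last char: a
  3: aec$aae -> last char: e
  4: c$aaeae -> last char: e
  5: eaec$aa -> last char: a
  6: ec$aaea -> last char: a


BWT = c$aeeaa


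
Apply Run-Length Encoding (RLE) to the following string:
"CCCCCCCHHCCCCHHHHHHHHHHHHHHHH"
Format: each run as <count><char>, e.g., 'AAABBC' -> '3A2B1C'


Scanning runs left to right:
  i=0: run of 'C' x 7 -> '7C'
  i=7: run of 'H' x 2 -> '2H'
  i=9: run of 'C' x 4 -> '4C'
  i=13: run of 'H' x 16 -> '16H'

RLE = 7C2H4C16H


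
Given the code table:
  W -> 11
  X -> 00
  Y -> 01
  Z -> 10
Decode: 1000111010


Decoding:
10 -> Z
00 -> X
11 -> W
10 -> Z
10 -> Z


Result: ZXWZZ


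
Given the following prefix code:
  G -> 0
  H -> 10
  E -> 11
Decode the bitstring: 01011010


Decoding step by step:
Bits 0 -> G
Bits 10 -> H
Bits 11 -> E
Bits 0 -> G
Bits 10 -> H


Decoded message: GHEGH


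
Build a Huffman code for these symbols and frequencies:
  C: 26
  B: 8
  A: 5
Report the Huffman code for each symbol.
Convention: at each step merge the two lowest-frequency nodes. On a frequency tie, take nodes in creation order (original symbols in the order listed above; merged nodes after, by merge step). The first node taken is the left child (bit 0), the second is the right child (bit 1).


Huffman tree construction:
Step 1: Merge A(5) + B(8) = 13
Step 2: Merge (A+B)(13) + C(26) = 39
Read each symbol's code off the tree from the root (left child = 0, right child = 1).

Codes:
  C: 1 (length 1)
  B: 01 (length 2)
  A: 00 (length 2)
Average code length: 52/39 = 1.3333 bits/symbol


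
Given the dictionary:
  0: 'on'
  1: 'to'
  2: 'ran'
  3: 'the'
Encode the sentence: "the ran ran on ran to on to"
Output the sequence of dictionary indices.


Look up each word in the dictionary:
  'the' -> 3
  'ran' -> 2
  'ran' -> 2
  'on' -> 0
  'ran' -> 2
  'to' -> 1
  'on' -> 0
  'to' -> 1

Encoded: [3, 2, 2, 0, 2, 1, 0, 1]


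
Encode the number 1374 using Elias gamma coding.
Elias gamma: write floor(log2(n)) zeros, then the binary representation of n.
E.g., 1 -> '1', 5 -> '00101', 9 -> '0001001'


num_bits = floor(log2(1374)) + 1 = 11
leading_zeros = num_bits - 1 = 10
binary(1374) = 10101011110

Elias gamma(1374) = '0000000000' + '10101011110' = 000000000010101011110 (21 bits)


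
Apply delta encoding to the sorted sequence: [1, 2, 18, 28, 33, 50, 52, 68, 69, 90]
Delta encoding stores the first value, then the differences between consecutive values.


First value: 1
Deltas:
  2 - 1 = 1
  18 - 2 = 16
  28 - 18 = 10
  33 - 28 = 5
  50 - 33 = 17
  52 - 50 = 2
  68 - 52 = 16
  69 - 68 = 1
  90 - 69 = 21


Delta encoded: [1, 1, 16, 10, 5, 17, 2, 16, 1, 21]


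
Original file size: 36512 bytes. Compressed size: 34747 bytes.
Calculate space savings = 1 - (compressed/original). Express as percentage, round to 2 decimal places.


ratio = compressed/original = 34747/36512 = 0.95166
savings = 1 - ratio = 1 - 0.95166 = 0.04834
as a percentage: 0.04834 * 100 = 4.83%

Space savings = 1 - 34747/36512 = 4.83%


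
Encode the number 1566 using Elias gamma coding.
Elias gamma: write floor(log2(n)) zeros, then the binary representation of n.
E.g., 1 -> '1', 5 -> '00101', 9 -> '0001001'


num_bits = floor(log2(1566)) + 1 = 11
leading_zeros = num_bits - 1 = 10
binary(1566) = 11000011110

Elias gamma(1566) = '0000000000' + '11000011110' = 000000000011000011110 (21 bits)


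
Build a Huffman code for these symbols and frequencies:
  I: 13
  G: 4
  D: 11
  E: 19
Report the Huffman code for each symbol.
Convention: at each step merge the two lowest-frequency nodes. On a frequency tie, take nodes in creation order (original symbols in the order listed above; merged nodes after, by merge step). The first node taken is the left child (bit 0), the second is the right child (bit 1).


Huffman tree construction:
Step 1: Merge G(4) + D(11) = 15
Step 2: Merge I(13) + (G+D)(15) = 28
Step 3: Merge E(19) + (I+(G+D))(28) = 47
Read each symbol's code off the tree from the root (left child = 0, right child = 1).

Codes:
  I: 10 (length 2)
  G: 110 (length 3)
  D: 111 (length 3)
  E: 0 (length 1)
Average code length: 90/47 = 1.9149 bits/symbol


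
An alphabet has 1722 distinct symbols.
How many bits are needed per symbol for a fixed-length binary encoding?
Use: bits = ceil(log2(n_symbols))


log2(1722) = 10.7499
Bracket: 2^10 = 1024 < 1722 <= 2^11 = 2048
So ceil(log2(1722)) = 11

bits = ceil(log2(1722)) = ceil(10.7499) = 11 bits


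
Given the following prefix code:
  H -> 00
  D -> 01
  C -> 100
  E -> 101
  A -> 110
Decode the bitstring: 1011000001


Decoding step by step:
Bits 101 -> E
Bits 100 -> C
Bits 00 -> H
Bits 01 -> D


Decoded message: ECHD


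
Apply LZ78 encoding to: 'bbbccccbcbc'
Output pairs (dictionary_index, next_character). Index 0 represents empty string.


LZ78 encoding steps:
Dictionary: {0: ''}
Step 1: w='' (idx 0), next='b' -> output (0, 'b'), add 'b' as idx 1
Step 2: w='b' (idx 1), next='b' -> output (1, 'b'), add 'bb' as idx 2
Step 3: w='' (idx 0), next='c' -> output (0, 'c'), add 'c' as idx 3
Step 4: w='c' (idx 3), next='c' -> output (3, 'c'), add 'cc' as idx 4
Step 5: w='c' (idx 3), next='b' -> output (3, 'b'), add 'cb' as idx 5
Step 6: w='cb' (idx 5), next='c' -> output (5, 'c'), add 'cbc' as idx 6


Encoded: [(0, 'b'), (1, 'b'), (0, 'c'), (3, 'c'), (3, 'b'), (5, 'c')]


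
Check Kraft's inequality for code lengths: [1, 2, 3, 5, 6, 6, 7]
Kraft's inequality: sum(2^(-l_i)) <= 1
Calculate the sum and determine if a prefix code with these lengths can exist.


Sum = 2^(-1) + 2^(-2) + 2^(-3) + 2^(-5) + 2^(-6) + 2^(-6) + 2^(-7)
    = 0.5 + 0.25 + 0.125 + 0.03125 + 0.015625 + 0.015625 + 0.0078125
    = 121/128 = 0.9453125
Since 0.9453125 <= 1, Kraft's inequality IS satisfied.
A prefix code with these lengths CAN exist.

Kraft sum = 0.9453125. Satisfied.


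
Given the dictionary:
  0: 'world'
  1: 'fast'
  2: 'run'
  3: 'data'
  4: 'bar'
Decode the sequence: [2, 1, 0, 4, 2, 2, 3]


Look up each index in the dictionary:
  2 -> 'run'
  1 -> 'fast'
  0 -> 'world'
  4 -> 'bar'
  2 -> 'run'
  2 -> 'run'
  3 -> 'data'

Decoded: "run fast world bar run run data"


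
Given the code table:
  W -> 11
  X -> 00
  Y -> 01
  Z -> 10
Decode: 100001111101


Decoding:
10 -> Z
00 -> X
01 -> Y
11 -> W
11 -> W
01 -> Y


Result: ZXYWWY


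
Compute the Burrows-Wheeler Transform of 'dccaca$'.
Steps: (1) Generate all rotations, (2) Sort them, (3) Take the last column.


Rotations (sorted):
  0: $dccaca -> last char: a
  1: a$dccac -> last char: c
  2: aca$dcc -> last char: c
  3: ca$dcca -> last char: a
  4: caca$dc -> last char: c
  5: ccaca$d -> last char: d
  6: dccaca$ -> last char: $


BWT = accacd$


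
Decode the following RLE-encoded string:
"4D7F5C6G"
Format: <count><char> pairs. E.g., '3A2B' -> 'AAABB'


Expanding each <count><char> pair:
  4D -> 'DDDD'
  7F -> 'FFFFFFF'
  5C -> 'CCCCC'
  6G -> 'GGGGGG'

Decoded = DDDDFFFFFFFCCCCCGGGGGG


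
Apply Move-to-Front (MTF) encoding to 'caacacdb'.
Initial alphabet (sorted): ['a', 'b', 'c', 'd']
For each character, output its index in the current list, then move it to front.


MTF encoding:
'c': index 2 in ['a', 'b', 'c', 'd'] -> ['c', 'a', 'b', 'd']
'a': index 1 in ['c', 'a', 'b', 'd'] -> ['a', 'c', 'b', 'd']
'a': index 0 in ['a', 'c', 'b', 'd'] -> ['a', 'c', 'b', 'd']
'c': index 1 in ['a', 'c', 'b', 'd'] -> ['c', 'a', 'b', 'd']
'a': index 1 in ['c', 'a', 'b', 'd'] -> ['a', 'c', 'b', 'd']
'c': index 1 in ['a', 'c', 'b', 'd'] -> ['c', 'a', 'b', 'd']
'd': index 3 in ['c', 'a', 'b', 'd'] -> ['d', 'c', 'a', 'b']
'b': index 3 in ['d', 'c', 'a', 'b'] -> ['b', 'd', 'c', 'a']


Output: [2, 1, 0, 1, 1, 1, 3, 3]


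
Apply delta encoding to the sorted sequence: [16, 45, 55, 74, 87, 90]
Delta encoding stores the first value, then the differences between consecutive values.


First value: 16
Deltas:
  45 - 16 = 29
  55 - 45 = 10
  74 - 55 = 19
  87 - 74 = 13
  90 - 87 = 3


Delta encoded: [16, 29, 10, 19, 13, 3]


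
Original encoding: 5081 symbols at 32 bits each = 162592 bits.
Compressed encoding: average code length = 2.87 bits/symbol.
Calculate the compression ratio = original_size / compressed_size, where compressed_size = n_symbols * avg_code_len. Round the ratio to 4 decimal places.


original_size = n_symbols * orig_bits = 5081 * 32 = 162592 bits
compressed_size = n_symbols * avg_code_len = 5081 * 2.87 = 14582.47 bits
ratio = original_size / compressed_size = 162592 / 14582.47 = 11.1498

Compression ratio = 11.1498


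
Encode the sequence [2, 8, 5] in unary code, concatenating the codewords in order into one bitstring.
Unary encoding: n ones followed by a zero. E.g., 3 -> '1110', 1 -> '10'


Encode each number as n ones followed by a terminating 0:
  2 -> 110 (3 bits)
  8 -> 111111110 (9 bits)
  5 -> 111110 (6 bits)
Total length = 3 + 9 + 6 = 18 bits.

Unary([2, 8, 5]) = 110111111110111110 (18 bits)


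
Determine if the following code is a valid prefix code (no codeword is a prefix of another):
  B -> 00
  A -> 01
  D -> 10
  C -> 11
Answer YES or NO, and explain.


Checking each pair (does one codeword prefix another?):
  B='00' vs A='01': no prefix
  B='00' vs D='10': no prefix
  B='00' vs C='11': no prefix
  A='01' vs B='00': no prefix
  A='01' vs D='10': no prefix
  A='01' vs C='11': no prefix
  D='10' vs B='00': no prefix
  D='10' vs A='01': no prefix
  D='10' vs C='11': no prefix
  C='11' vs B='00': no prefix
  C='11' vs A='01': no prefix
  C='11' vs D='10': no prefix
No violation found over all pairs.

YES -- this is a valid prefix code. No codeword is a prefix of any other codeword.


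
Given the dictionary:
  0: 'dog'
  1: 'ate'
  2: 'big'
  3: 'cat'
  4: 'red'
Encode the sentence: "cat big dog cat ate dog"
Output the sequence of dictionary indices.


Look up each word in the dictionary:
  'cat' -> 3
  'big' -> 2
  'dog' -> 0
  'cat' -> 3
  'ate' -> 1
  'dog' -> 0

Encoded: [3, 2, 0, 3, 1, 0]


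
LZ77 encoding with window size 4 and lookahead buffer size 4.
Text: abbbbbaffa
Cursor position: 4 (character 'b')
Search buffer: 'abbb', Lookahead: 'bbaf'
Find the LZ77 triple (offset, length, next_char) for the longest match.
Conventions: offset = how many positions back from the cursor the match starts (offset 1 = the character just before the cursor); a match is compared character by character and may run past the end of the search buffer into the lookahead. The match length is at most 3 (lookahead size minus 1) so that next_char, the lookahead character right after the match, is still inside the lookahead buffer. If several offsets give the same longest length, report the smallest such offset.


Try each offset into the search buffer:
  offset=1 (pos 3, char 'b'): match length 2
  offset=2 (pos 2, char 'b'): match length 2
  offset=3 (pos 1, char 'b'): match length 2
  offset=4 (pos 0, char 'a'): match length 0
Longest match has length 2, found at offsets 1, 2, 3; take the smallest, offset 1.
next_char = character at position 4 + 2 = 6 -> 'a'

Best match: offset=1, length=2 (matching 'bb' starting at position 3)
LZ77 triple: (1, 2, 'a')


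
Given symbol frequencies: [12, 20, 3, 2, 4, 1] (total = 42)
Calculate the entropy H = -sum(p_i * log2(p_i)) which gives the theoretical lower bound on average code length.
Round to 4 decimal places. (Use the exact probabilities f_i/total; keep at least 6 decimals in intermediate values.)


Per-symbol terms -p_i * log2(p_i) with p_i = f_i/42:
  p = 12/42 = 0.285714: log2(p) = -1.807355, -p*log2(p) = 0.516387
  p = 20/42 = 0.476190: log2(p) = -1.070389, -p*log2(p) = 0.509709
  p = 3/42 = 0.071429: log2(p) = -3.807355, -p*log2(p) = 0.271954
  p = 2/42 = 0.047619: log2(p) = -4.392317, -p*log2(p) = 0.209158
  p = 4/42 = 0.095238: log2(p) = -3.392317, -p*log2(p) = 0.323078
  p = 1/42 = 0.023810: log2(p) = -5.392317, -p*log2(p) = 0.128389
H = 0.516387 + 0.509709 + 0.271954 + 0.209158 + 0.323078 + 0.128389 = 1.958675

H = 1.9587 bits/symbol


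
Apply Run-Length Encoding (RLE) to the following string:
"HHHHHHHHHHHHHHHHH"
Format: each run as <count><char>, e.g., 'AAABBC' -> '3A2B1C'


Scanning runs left to right:
  i=0: run of 'H' x 17 -> '17H'

RLE = 17H


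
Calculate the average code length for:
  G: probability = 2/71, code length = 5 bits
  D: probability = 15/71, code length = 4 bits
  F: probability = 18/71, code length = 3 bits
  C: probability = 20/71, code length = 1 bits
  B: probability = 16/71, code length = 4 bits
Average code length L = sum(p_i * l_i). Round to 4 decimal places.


Weighted contributions p_i * l_i:
  G: (2/71) * 5 = 10/71
  D: (15/71) * 4 = 60/71
  F: (18/71) * 3 = 54/71
  C: (20/71) * 1 = 20/71
  B: (16/71) * 4 = 64/71
Sum = (10 + 60 + 54 + 20 + 64)/71 = 208/71

L = 208/71 = 2.9296 bits/symbol


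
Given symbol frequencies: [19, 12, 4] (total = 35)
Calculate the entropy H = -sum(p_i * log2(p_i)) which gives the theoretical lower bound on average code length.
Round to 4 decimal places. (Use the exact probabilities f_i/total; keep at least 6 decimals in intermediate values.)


Per-symbol terms -p_i * log2(p_i) with p_i = f_i/35:
  p = 19/35 = 0.542857: log2(p) = -0.881356, -p*log2(p) = 0.478450
  p = 12/35 = 0.342857: log2(p) = -1.544321, -p*log2(p) = 0.529481
  p = 4/35 = 0.114286: log2(p) = -3.129283, -p*log2(p) = 0.357632
H = 0.478450 + 0.529481 + 0.357632 = 1.365563

H = 1.3656 bits/symbol


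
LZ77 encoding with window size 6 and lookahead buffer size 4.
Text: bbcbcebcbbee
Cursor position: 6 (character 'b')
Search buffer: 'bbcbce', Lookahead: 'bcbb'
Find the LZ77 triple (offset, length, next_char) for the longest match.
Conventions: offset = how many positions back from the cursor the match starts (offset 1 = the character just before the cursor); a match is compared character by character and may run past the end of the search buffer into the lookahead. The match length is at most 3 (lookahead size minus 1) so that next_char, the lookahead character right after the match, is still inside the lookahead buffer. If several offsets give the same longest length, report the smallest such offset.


Try each offset into the search buffer:
  offset=1 (pos 5, char 'e'): match length 0
  offset=2 (pos 4, char 'c'): match length 0
  offset=3 (pos 3, char 'b'): match length 2
  offset=4 (pos 2, char 'c'): match length 0
  offset=5 (pos 1, char 'b'): match length 3
  offset=6 (pos 0, char 'b'): match length 1
Longest match has length 3 at offset 5.
next_char = character at position 6 + 3 = 9 -> 'b'

Best match: offset=5, length=3 (matching 'bcb' starting at position 1)
LZ77 triple: (5, 3, 'b')
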